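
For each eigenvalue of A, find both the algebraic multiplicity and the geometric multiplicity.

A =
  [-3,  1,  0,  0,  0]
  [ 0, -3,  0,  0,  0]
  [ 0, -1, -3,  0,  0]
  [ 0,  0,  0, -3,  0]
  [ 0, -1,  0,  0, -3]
λ = -3: alg = 5, geom = 4

Step 1 — factor the characteristic polynomial to read off the algebraic multiplicities:
  χ_A(x) = (x + 3)^5

Step 2 — compute geometric multiplicities via the rank-nullity identity g(λ) = n − rank(A − λI):
  rank(A − (-3)·I) = 1, so dim ker(A − (-3)·I) = n − 1 = 4

Summary:
  λ = -3: algebraic multiplicity = 5, geometric multiplicity = 4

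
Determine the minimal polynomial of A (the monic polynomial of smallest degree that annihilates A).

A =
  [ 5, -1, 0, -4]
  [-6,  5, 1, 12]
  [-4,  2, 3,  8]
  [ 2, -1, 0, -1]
x^3 - 9*x^2 + 27*x - 27

The characteristic polynomial is χ_A(x) = (x - 3)^4, so the eigenvalues are known. The minimal polynomial is
  m_A(x) = Π_λ (x − λ)^{k_λ}
where k_λ is the size of the *largest* Jordan block for λ (equivalently, the smallest k with (A − λI)^k v = 0 for every generalised eigenvector v of λ).

  λ = 3: largest Jordan block has size 3, contributing (x − 3)^3

So m_A(x) = (x - 3)^3 = x^3 - 9*x^2 + 27*x - 27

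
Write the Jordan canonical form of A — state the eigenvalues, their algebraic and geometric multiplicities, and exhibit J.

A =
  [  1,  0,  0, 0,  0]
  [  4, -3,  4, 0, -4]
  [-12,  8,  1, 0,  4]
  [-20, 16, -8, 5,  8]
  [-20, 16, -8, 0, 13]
J_1(1) ⊕ J_1(1) ⊕ J_1(5) ⊕ J_1(5) ⊕ J_1(5)

The characteristic polynomial is
  det(x·I − A) = x^5 - 17*x^4 + 106*x^3 - 290*x^2 + 325*x - 125 = (x - 5)^3*(x - 1)^2

Eigenvalues and multiplicities (the geometric multiplicity of λ is n − rank(A − λI), which equals the number of Jordan blocks for λ):
  λ = 1: algebraic multiplicity = 2, geometric multiplicity = 2
  λ = 5: algebraic multiplicity = 3, geometric multiplicity = 3

Determining the block sizes for each eigenvalue:
  λ = 1: gm = am = 2, so every block has size 1 → block sizes [1, 1]
  λ = 5: gm = am = 3, so every block has size 1 → block sizes [1, 1, 1]

Assembling the blocks gives a Jordan form
J =
  [1, 0, 0, 0, 0]
  [0, 1, 0, 0, 0]
  [0, 0, 5, 0, 0]
  [0, 0, 0, 5, 0]
  [0, 0, 0, 0, 5]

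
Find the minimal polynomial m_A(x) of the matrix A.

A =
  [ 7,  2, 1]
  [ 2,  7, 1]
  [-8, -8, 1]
x^2 - 10*x + 25

The characteristic polynomial is χ_A(x) = (x - 5)^3, so the eigenvalues are known. The minimal polynomial is
  m_A(x) = Π_λ (x − λ)^{k_λ}
where k_λ is the size of the *largest* Jordan block for λ (equivalently, the smallest k with (A − λI)^k v = 0 for every generalised eigenvector v of λ).

  λ = 5: largest Jordan block has size 2, contributing (x − 5)^2

So m_A(x) = (x - 5)^2 = x^2 - 10*x + 25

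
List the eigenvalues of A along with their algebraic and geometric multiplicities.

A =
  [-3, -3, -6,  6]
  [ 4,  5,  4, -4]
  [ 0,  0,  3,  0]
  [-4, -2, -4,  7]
λ = 3: alg = 4, geom = 3

Step 1 — factor the characteristic polynomial to read off the algebraic multiplicities:
  χ_A(x) = (x - 3)^4

Step 2 — compute geometric multiplicities via the rank-nullity identity g(λ) = n − rank(A − λI):
  rank(A − (3)·I) = 1, so dim ker(A − (3)·I) = n − 1 = 3

Summary:
  λ = 3: algebraic multiplicity = 4, geometric multiplicity = 3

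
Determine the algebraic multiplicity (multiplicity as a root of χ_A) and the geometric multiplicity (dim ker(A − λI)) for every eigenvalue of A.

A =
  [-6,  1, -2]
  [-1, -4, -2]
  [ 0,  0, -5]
λ = -5: alg = 3, geom = 2

Step 1 — factor the characteristic polynomial to read off the algebraic multiplicities:
  χ_A(x) = (x + 5)^3

Step 2 — compute geometric multiplicities via the rank-nullity identity g(λ) = n − rank(A − λI):
  rank(A − (-5)·I) = 1, so dim ker(A − (-5)·I) = n − 1 = 2

Summary:
  λ = -5: algebraic multiplicity = 3, geometric multiplicity = 2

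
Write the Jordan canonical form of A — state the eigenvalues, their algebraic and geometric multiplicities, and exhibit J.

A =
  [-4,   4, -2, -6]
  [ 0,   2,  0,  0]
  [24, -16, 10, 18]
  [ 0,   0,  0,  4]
J_1(2) ⊕ J_1(2) ⊕ J_1(4) ⊕ J_1(4)

The characteristic polynomial is
  det(x·I − A) = x^4 - 12*x^3 + 52*x^2 - 96*x + 64 = (x - 4)^2*(x - 2)^2

Eigenvalues and multiplicities (the geometric multiplicity of λ is n − rank(A − λI), which equals the number of Jordan blocks for λ):
  λ = 2: algebraic multiplicity = 2, geometric multiplicity = 2
  λ = 4: algebraic multiplicity = 2, geometric multiplicity = 2

Determining the block sizes for each eigenvalue:
  λ = 2: gm = am = 2, so every block has size 1 → block sizes [1, 1]
  λ = 4: gm = am = 2, so every block has size 1 → block sizes [1, 1]

Assembling the blocks gives a Jordan form
J =
  [2, 0, 0, 0]
  [0, 2, 0, 0]
  [0, 0, 4, 0]
  [0, 0, 0, 4]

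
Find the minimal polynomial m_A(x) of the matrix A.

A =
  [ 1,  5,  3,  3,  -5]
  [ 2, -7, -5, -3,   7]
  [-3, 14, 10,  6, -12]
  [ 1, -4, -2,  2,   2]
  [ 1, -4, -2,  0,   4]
x^3 - 6*x^2 + 12*x - 8

The characteristic polynomial is χ_A(x) = (x - 2)^5, so the eigenvalues are known. The minimal polynomial is
  m_A(x) = Π_λ (x − λ)^{k_λ}
where k_λ is the size of the *largest* Jordan block for λ (equivalently, the smallest k with (A − λI)^k v = 0 for every generalised eigenvector v of λ).

  λ = 2: largest Jordan block has size 3, contributing (x − 2)^3

So m_A(x) = (x - 2)^3 = x^3 - 6*x^2 + 12*x - 8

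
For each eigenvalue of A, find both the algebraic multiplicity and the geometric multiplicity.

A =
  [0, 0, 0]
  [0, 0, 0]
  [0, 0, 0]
λ = 0: alg = 3, geom = 3

Step 1 — factor the characteristic polynomial to read off the algebraic multiplicities:
  χ_A(x) = x^3

Step 2 — compute geometric multiplicities via the rank-nullity identity g(λ) = n − rank(A − λI):
  rank(A − (0)·I) = 0, so dim ker(A − (0)·I) = n − 0 = 3

Summary:
  λ = 0: algebraic multiplicity = 3, geometric multiplicity = 3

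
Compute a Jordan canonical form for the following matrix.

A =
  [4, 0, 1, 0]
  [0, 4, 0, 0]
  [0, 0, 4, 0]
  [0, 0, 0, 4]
J_2(4) ⊕ J_1(4) ⊕ J_1(4)

The characteristic polynomial is
  det(x·I − A) = x^4 - 16*x^3 + 96*x^2 - 256*x + 256 = (x - 4)^4

Eigenvalues and multiplicities (the geometric multiplicity of λ is n − rank(A − λI), which equals the number of Jordan blocks for λ):
  λ = 4: algebraic multiplicity = 4, geometric multiplicity = 3

Determining the block sizes for each eigenvalue:
  λ = 4: 3 blocks summing to 4 forces exactly one block of size 2 and the rest size 1 → block sizes [2, 1, 1]

Assembling the blocks gives a Jordan form
J =
  [4, 1, 0, 0]
  [0, 4, 0, 0]
  [0, 0, 4, 0]
  [0, 0, 0, 4]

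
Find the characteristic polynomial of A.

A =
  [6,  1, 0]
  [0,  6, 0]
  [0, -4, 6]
x^3 - 18*x^2 + 108*x - 216

Expanding det(x·I − A) (e.g. by cofactor expansion or by noting that A is similar to its Jordan form J, which has the same characteristic polynomial as A) gives
  χ_A(x) = x^3 - 18*x^2 + 108*x - 216
which factors as (x - 6)^3. The eigenvalues (with algebraic multiplicities) are λ = 6 with multiplicity 3.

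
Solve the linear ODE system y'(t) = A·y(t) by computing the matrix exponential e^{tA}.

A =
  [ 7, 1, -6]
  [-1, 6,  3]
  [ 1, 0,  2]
e^{tA} =
  [-3*t^2*exp(5*t)/2 + 2*t*exp(5*t) + exp(5*t), 3*t^2*exp(5*t)/2 + t*exp(5*t), 9*t^2*exp(5*t)/2 - 6*t*exp(5*t)]
  [-t*exp(5*t), t*exp(5*t) + exp(5*t), 3*t*exp(5*t)]
  [-t^2*exp(5*t)/2 + t*exp(5*t), t^2*exp(5*t)/2, 3*t^2*exp(5*t)/2 - 3*t*exp(5*t) + exp(5*t)]

Strategy: write A = P · J · P⁻¹ where J is a Jordan canonical form, so e^{tA} = P · e^{tJ} · P⁻¹, and e^{tJ} can be computed block-by-block.

A has Jordan form
J =
  [5, 1, 0]
  [0, 5, 1]
  [0, 0, 5]
(up to reordering of blocks).

Per-block formulas:
  For a 3×3 Jordan block J_3(5): exp(t · J_3(5)) = e^(5t)·(I + t·N + (t^2/2)·N^2), where N is the 3×3 nilpotent shift.

After assembling e^{tJ} and conjugating by P, we get:

e^{tA} =
  [-3*t^2*exp(5*t)/2 + 2*t*exp(5*t) + exp(5*t), 3*t^2*exp(5*t)/2 + t*exp(5*t), 9*t^2*exp(5*t)/2 - 6*t*exp(5*t)]
  [-t*exp(5*t), t*exp(5*t) + exp(5*t), 3*t*exp(5*t)]
  [-t^2*exp(5*t)/2 + t*exp(5*t), t^2*exp(5*t)/2, 3*t^2*exp(5*t)/2 - 3*t*exp(5*t) + exp(5*t)]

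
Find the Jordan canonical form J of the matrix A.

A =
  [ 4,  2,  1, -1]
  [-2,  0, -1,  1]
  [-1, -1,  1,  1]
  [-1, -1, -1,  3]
J_2(2) ⊕ J_2(2)

The characteristic polynomial is
  det(x·I − A) = x^4 - 8*x^3 + 24*x^2 - 32*x + 16 = (x - 2)^4

Eigenvalues and multiplicities (the geometric multiplicity of λ is n − rank(A − λI), which equals the number of Jordan blocks for λ):
  λ = 2: algebraic multiplicity = 4, geometric multiplicity = 2

Determining the block sizes for each eigenvalue:
  λ = 2: with am = 4 and gm = 2, the partition is not yet determined (e.g. several partitions of 4 into 2 parts exist). Let N = A − (2)·I. Computing rank(N^1) = 2, rank(N^2) = 0; the number of blocks of size ≥ j is rank(N^{j−1}) − rank(N^j), giving [2, 2]. So we have 2 block(s) of size 2 → block sizes [2, 2]

Assembling the blocks gives a Jordan form
J =
  [2, 1, 0, 0]
  [0, 2, 0, 0]
  [0, 0, 2, 1]
  [0, 0, 0, 2]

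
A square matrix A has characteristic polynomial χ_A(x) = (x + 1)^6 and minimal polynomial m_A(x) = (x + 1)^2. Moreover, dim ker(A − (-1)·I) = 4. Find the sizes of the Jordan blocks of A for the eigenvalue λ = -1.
Block sizes for λ = -1: [2, 2, 1, 1]

Step 1 — from the characteristic polynomial, algebraic multiplicity of λ = -1 is 6. From dim ker(A − (-1)·I) = 4, there are exactly 4 Jordan blocks for λ = -1.
Step 2 — from the minimal polynomial, the factor (x + 1)^2 tells us the largest block for λ = -1 has size 2.
Step 3 — with total size 6, 4 blocks, and largest block 2, the block sizes (in nonincreasing order) are [2, 2, 1, 1].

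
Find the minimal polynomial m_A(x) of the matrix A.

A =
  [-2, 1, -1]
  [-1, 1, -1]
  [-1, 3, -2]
x^3 + 3*x^2 + 3*x + 1

The characteristic polynomial is χ_A(x) = (x + 1)^3, so the eigenvalues are known. The minimal polynomial is
  m_A(x) = Π_λ (x − λ)^{k_λ}
where k_λ is the size of the *largest* Jordan block for λ (equivalently, the smallest k with (A − λI)^k v = 0 for every generalised eigenvector v of λ).

  λ = -1: largest Jordan block has size 3, contributing (x + 1)^3

So m_A(x) = (x + 1)^3 = x^3 + 3*x^2 + 3*x + 1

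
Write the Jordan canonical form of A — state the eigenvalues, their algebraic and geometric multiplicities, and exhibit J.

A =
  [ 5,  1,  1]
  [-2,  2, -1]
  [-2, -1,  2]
J_2(3) ⊕ J_1(3)

The characteristic polynomial is
  det(x·I − A) = x^3 - 9*x^2 + 27*x - 27 = (x - 3)^3

Eigenvalues and multiplicities (the geometric multiplicity of λ is n − rank(A − λI), which equals the number of Jordan blocks for λ):
  λ = 3: algebraic multiplicity = 3, geometric multiplicity = 2

Determining the block sizes for each eigenvalue:
  λ = 3: 2 blocks summing to 3 forces exactly one block of size 2 and the rest size 1 → block sizes [2, 1]

Assembling the blocks gives a Jordan form
J =
  [3, 1, 0]
  [0, 3, 0]
  [0, 0, 3]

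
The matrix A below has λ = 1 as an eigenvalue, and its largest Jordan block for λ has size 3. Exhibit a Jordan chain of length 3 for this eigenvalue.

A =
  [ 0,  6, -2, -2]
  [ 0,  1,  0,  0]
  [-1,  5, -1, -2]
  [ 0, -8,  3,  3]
A Jordan chain for λ = 1 of length 3:
v_1 = (6, 0, 6, -9)ᵀ
v_2 = (16, 0, 13, -24)ᵀ
v_3 = (2, 3, 0, 0)ᵀ

Let N = A − (1)·I. We want v_3 with N^3 v_3 = 0 but N^2 v_3 ≠ 0; then v_{j-1} := N · v_j for j = 3, …, 2.

Pick v_3 = (2, 3, 0, 0)ᵀ.
Then v_2 = N · v_3 = (16, 0, 13, -24)ᵀ.
Then v_1 = N · v_2 = (6, 0, 6, -9)ᵀ.

Sanity check: (A − (1)·I) v_1 = (0, 0, 0, 0)ᵀ = 0. ✓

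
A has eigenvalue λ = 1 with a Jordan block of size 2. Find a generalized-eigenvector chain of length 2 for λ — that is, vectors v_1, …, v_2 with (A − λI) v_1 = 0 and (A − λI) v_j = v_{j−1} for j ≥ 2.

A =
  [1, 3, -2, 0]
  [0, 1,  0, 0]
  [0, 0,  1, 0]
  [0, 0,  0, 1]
A Jordan chain for λ = 1 of length 2:
v_1 = (3, 0, 0, 0)ᵀ
v_2 = (0, 1, 0, 0)ᵀ

Let N = A − (1)·I. We want v_2 with N^2 v_2 = 0 but N^1 v_2 ≠ 0; then v_{j-1} := N · v_j for j = 2, …, 2.

Pick v_2 = (0, 1, 0, 0)ᵀ.
Then v_1 = N · v_2 = (3, 0, 0, 0)ᵀ.

Sanity check: (A − (1)·I) v_1 = (0, 0, 0, 0)ᵀ = 0. ✓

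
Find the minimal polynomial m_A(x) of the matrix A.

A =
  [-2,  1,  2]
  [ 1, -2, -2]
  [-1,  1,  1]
x^2 + 2*x + 1

The characteristic polynomial is χ_A(x) = (x + 1)^3, so the eigenvalues are known. The minimal polynomial is
  m_A(x) = Π_λ (x − λ)^{k_λ}
where k_λ is the size of the *largest* Jordan block for λ (equivalently, the smallest k with (A − λI)^k v = 0 for every generalised eigenvector v of λ).

  λ = -1: largest Jordan block has size 2, contributing (x + 1)^2

So m_A(x) = (x + 1)^2 = x^2 + 2*x + 1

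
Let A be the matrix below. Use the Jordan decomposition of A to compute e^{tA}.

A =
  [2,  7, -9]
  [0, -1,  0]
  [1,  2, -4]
e^{tA} =
  [3*t*exp(-t) + exp(-t), 3*t^2*exp(-t)/2 + 7*t*exp(-t), -9*t*exp(-t)]
  [0, exp(-t), 0]
  [t*exp(-t), t^2*exp(-t)/2 + 2*t*exp(-t), -3*t*exp(-t) + exp(-t)]

Strategy: write A = P · J · P⁻¹ where J is a Jordan canonical form, so e^{tA} = P · e^{tJ} · P⁻¹, and e^{tJ} can be computed block-by-block.

A has Jordan form
J =
  [-1,  1,  0]
  [ 0, -1,  1]
  [ 0,  0, -1]
(up to reordering of blocks).

Per-block formulas:
  For a 3×3 Jordan block J_3(-1): exp(t · J_3(-1)) = e^(-1t)·(I + t·N + (t^2/2)·N^2), where N is the 3×3 nilpotent shift.

After assembling e^{tJ} and conjugating by P, we get:

e^{tA} =
  [3*t*exp(-t) + exp(-t), 3*t^2*exp(-t)/2 + 7*t*exp(-t), -9*t*exp(-t)]
  [0, exp(-t), 0]
  [t*exp(-t), t^2*exp(-t)/2 + 2*t*exp(-t), -3*t*exp(-t) + exp(-t)]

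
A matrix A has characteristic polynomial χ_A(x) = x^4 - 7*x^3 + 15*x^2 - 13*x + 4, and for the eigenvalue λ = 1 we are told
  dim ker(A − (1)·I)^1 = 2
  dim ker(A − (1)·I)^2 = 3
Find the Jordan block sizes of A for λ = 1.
Block sizes for λ = 1: [2, 1]

From the dimensions of kernels of powers, the number of Jordan blocks of size at least j is d_j − d_{j−1} where d_j = dim ker(N^j) (with d_0 = 0). Computing the differences gives [2, 1].
The number of blocks of size exactly k is (#blocks of size ≥ k) − (#blocks of size ≥ k + 1), so the partition is: 1 block(s) of size 1, 1 block(s) of size 2.
In nonincreasing order the block sizes are [2, 1].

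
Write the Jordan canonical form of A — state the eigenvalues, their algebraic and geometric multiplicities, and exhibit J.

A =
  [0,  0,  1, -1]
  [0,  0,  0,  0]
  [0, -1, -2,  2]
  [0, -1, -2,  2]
J_2(0) ⊕ J_2(0)

The characteristic polynomial is
  det(x·I − A) = x^4

Eigenvalues and multiplicities (the geometric multiplicity of λ is n − rank(A − λI), which equals the number of Jordan blocks for λ):
  λ = 0: algebraic multiplicity = 4, geometric multiplicity = 2

Determining the block sizes for each eigenvalue:
  λ = 0: with am = 4 and gm = 2, the partition is not yet determined (e.g. several partitions of 4 into 2 parts exist). Let N = A − (0)·I. Computing rank(N^1) = 2, rank(N^2) = 0; the number of blocks of size ≥ j is rank(N^{j−1}) − rank(N^j), giving [2, 2]. So we have 2 block(s) of size 2 → block sizes [2, 2]

Assembling the blocks gives a Jordan form
J =
  [0, 1, 0, 0]
  [0, 0, 0, 0]
  [0, 0, 0, 1]
  [0, 0, 0, 0]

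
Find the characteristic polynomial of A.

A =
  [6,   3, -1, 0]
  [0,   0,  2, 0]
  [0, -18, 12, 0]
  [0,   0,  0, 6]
x^4 - 24*x^3 + 216*x^2 - 864*x + 1296

Expanding det(x·I − A) (e.g. by cofactor expansion or by noting that A is similar to its Jordan form J, which has the same characteristic polynomial as A) gives
  χ_A(x) = x^4 - 24*x^3 + 216*x^2 - 864*x + 1296
which factors as (x - 6)^4. The eigenvalues (with algebraic multiplicities) are λ = 6 with multiplicity 4.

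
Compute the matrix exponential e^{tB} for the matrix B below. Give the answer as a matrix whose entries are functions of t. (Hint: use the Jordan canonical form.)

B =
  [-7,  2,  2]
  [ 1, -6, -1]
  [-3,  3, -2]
e^{tB} =
  [-2*t*exp(-5*t) + exp(-5*t), 2*t*exp(-5*t), 2*t*exp(-5*t)]
  [t*exp(-5*t), -t*exp(-5*t) + exp(-5*t), -t*exp(-5*t)]
  [-3*t*exp(-5*t), 3*t*exp(-5*t), 3*t*exp(-5*t) + exp(-5*t)]

Strategy: write B = P · J · P⁻¹ where J is a Jordan canonical form, so e^{tB} = P · e^{tJ} · P⁻¹, and e^{tJ} can be computed block-by-block.

B has Jordan form
J =
  [-5,  1,  0]
  [ 0, -5,  0]
  [ 0,  0, -5]
(up to reordering of blocks).

Per-block formulas:
  For a 2×2 Jordan block J_2(-5): exp(t · J_2(-5)) = e^(-5t)·(I + t·N), where N is the 2×2 nilpotent shift.
  For a 1×1 block at λ = -5: exp(t · [-5]) = [e^(-5t)].

After assembling e^{tJ} and conjugating by P, we get:

e^{tB} =
  [-2*t*exp(-5*t) + exp(-5*t), 2*t*exp(-5*t), 2*t*exp(-5*t)]
  [t*exp(-5*t), -t*exp(-5*t) + exp(-5*t), -t*exp(-5*t)]
  [-3*t*exp(-5*t), 3*t*exp(-5*t), 3*t*exp(-5*t) + exp(-5*t)]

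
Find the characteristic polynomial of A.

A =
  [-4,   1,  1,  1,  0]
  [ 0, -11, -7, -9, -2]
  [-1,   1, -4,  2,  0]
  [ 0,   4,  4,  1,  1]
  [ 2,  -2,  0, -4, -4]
x^5 + 22*x^4 + 193*x^3 + 844*x^2 + 1840*x + 1600

Expanding det(x·I − A) (e.g. by cofactor expansion or by noting that A is similar to its Jordan form J, which has the same characteristic polynomial as A) gives
  χ_A(x) = x^5 + 22*x^4 + 193*x^3 + 844*x^2 + 1840*x + 1600
which factors as (x + 4)^3*(x + 5)^2. The eigenvalues (with algebraic multiplicities) are λ = -5 with multiplicity 2, λ = -4 with multiplicity 3.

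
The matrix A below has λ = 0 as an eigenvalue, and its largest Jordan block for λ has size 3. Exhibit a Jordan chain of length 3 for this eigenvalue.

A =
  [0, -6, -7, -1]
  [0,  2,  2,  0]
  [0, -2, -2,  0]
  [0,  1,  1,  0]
A Jordan chain for λ = 0 of length 3:
v_1 = (1, 0, 0, 0)ᵀ
v_2 = (-6, 2, -2, 1)ᵀ
v_3 = (0, 1, 0, 0)ᵀ

Let N = A − (0)·I. We want v_3 with N^3 v_3 = 0 but N^2 v_3 ≠ 0; then v_{j-1} := N · v_j for j = 3, …, 2.

Pick v_3 = (0, 1, 0, 0)ᵀ.
Then v_2 = N · v_3 = (-6, 2, -2, 1)ᵀ.
Then v_1 = N · v_2 = (1, 0, 0, 0)ᵀ.

Sanity check: (A − (0)·I) v_1 = (0, 0, 0, 0)ᵀ = 0. ✓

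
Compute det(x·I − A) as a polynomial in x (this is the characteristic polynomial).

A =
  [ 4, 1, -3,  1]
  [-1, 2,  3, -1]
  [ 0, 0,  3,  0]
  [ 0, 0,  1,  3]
x^4 - 12*x^3 + 54*x^2 - 108*x + 81

Expanding det(x·I − A) (e.g. by cofactor expansion or by noting that A is similar to its Jordan form J, which has the same characteristic polynomial as A) gives
  χ_A(x) = x^4 - 12*x^3 + 54*x^2 - 108*x + 81
which factors as (x - 3)^4. The eigenvalues (with algebraic multiplicities) are λ = 3 with multiplicity 4.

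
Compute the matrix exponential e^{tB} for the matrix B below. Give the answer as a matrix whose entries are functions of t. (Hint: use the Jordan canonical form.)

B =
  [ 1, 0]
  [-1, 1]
e^{tB} =
  [exp(t), 0]
  [-t*exp(t), exp(t)]

Strategy: write B = P · J · P⁻¹ where J is a Jordan canonical form, so e^{tB} = P · e^{tJ} · P⁻¹, and e^{tJ} can be computed block-by-block.

B has Jordan form
J =
  [1, 1]
  [0, 1]
(up to reordering of blocks).

Per-block formulas:
  For a 2×2 Jordan block J_2(1): exp(t · J_2(1)) = e^(1t)·(I + t·N), where N is the 2×2 nilpotent shift.

After assembling e^{tJ} and conjugating by P, we get:

e^{tB} =
  [exp(t), 0]
  [-t*exp(t), exp(t)]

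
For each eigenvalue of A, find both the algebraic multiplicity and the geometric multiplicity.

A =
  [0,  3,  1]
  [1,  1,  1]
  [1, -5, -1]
λ = 0: alg = 3, geom = 1

Step 1 — factor the characteristic polynomial to read off the algebraic multiplicities:
  χ_A(x) = x^3

Step 2 — compute geometric multiplicities via the rank-nullity identity g(λ) = n − rank(A − λI):
  rank(A − (0)·I) = 2, so dim ker(A − (0)·I) = n − 2 = 1

Summary:
  λ = 0: algebraic multiplicity = 3, geometric multiplicity = 1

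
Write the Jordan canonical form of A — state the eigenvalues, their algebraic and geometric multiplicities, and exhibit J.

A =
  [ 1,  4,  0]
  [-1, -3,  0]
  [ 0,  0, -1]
J_2(-1) ⊕ J_1(-1)

The characteristic polynomial is
  det(x·I − A) = x^3 + 3*x^2 + 3*x + 1 = (x + 1)^3

Eigenvalues and multiplicities (the geometric multiplicity of λ is n − rank(A − λI), which equals the number of Jordan blocks for λ):
  λ = -1: algebraic multiplicity = 3, geometric multiplicity = 2

Determining the block sizes for each eigenvalue:
  λ = -1: 2 blocks summing to 3 forces exactly one block of size 2 and the rest size 1 → block sizes [2, 1]

Assembling the blocks gives a Jordan form
J =
  [-1,  1,  0]
  [ 0, -1,  0]
  [ 0,  0, -1]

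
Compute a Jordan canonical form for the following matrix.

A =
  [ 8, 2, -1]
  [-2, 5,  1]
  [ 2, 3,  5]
J_3(6)

The characteristic polynomial is
  det(x·I − A) = x^3 - 18*x^2 + 108*x - 216 = (x - 6)^3

Eigenvalues and multiplicities (the geometric multiplicity of λ is n − rank(A − λI), which equals the number of Jordan blocks for λ):
  λ = 6: algebraic multiplicity = 3, geometric multiplicity = 1

Determining the block sizes for each eigenvalue:
  λ = 6: one block (gm = 1), so the single block has size am = 3 → block sizes [3]

Assembling the blocks gives a Jordan form
J =
  [6, 1, 0]
  [0, 6, 1]
  [0, 0, 6]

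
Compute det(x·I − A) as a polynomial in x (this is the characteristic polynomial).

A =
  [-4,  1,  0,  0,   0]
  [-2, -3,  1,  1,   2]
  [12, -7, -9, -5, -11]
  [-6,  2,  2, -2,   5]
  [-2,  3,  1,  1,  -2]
x^5 + 20*x^4 + 160*x^3 + 640*x^2 + 1280*x + 1024

Expanding det(x·I − A) (e.g. by cofactor expansion or by noting that A is similar to its Jordan form J, which has the same characteristic polynomial as A) gives
  χ_A(x) = x^5 + 20*x^4 + 160*x^3 + 640*x^2 + 1280*x + 1024
which factors as (x + 4)^5. The eigenvalues (with algebraic multiplicities) are λ = -4 with multiplicity 5.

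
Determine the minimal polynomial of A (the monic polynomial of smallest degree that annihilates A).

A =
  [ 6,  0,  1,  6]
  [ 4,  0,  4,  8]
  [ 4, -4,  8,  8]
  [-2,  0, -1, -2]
x^3 - 8*x^2 + 20*x - 16

The characteristic polynomial is χ_A(x) = (x - 4)^2*(x - 2)^2, so the eigenvalues are known. The minimal polynomial is
  m_A(x) = Π_λ (x − λ)^{k_λ}
where k_λ is the size of the *largest* Jordan block for λ (equivalently, the smallest k with (A − λI)^k v = 0 for every generalised eigenvector v of λ).

  λ = 2: largest Jordan block has size 2, contributing (x − 2)^2
  λ = 4: largest Jordan block has size 1, contributing (x − 4)

So m_A(x) = (x - 4)*(x - 2)^2 = x^3 - 8*x^2 + 20*x - 16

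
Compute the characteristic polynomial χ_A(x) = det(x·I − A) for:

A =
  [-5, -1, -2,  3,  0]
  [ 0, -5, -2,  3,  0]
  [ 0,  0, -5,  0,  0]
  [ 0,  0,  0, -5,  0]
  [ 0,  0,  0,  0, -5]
x^5 + 25*x^4 + 250*x^3 + 1250*x^2 + 3125*x + 3125

Expanding det(x·I − A) (e.g. by cofactor expansion or by noting that A is similar to its Jordan form J, which has the same characteristic polynomial as A) gives
  χ_A(x) = x^5 + 25*x^4 + 250*x^3 + 1250*x^2 + 3125*x + 3125
which factors as (x + 5)^5. The eigenvalues (with algebraic multiplicities) are λ = -5 with multiplicity 5.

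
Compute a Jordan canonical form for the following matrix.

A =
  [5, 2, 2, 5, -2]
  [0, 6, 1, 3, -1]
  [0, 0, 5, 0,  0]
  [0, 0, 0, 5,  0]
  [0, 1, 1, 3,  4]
J_2(5) ⊕ J_2(5) ⊕ J_1(5)

The characteristic polynomial is
  det(x·I − A) = x^5 - 25*x^4 + 250*x^3 - 1250*x^2 + 3125*x - 3125 = (x - 5)^5

Eigenvalues and multiplicities (the geometric multiplicity of λ is n − rank(A − λI), which equals the number of Jordan blocks for λ):
  λ = 5: algebraic multiplicity = 5, geometric multiplicity = 3

Determining the block sizes for each eigenvalue:
  λ = 5: with am = 5 and gm = 3, the partition is not yet determined (e.g. several partitions of 5 into 3 parts exist). Let N = A − (5)·I. Computing rank(N^1) = 2, rank(N^2) = 0; the number of blocks of size ≥ j is rank(N^{j−1}) − rank(N^j), giving [3, 2]. So we have 2 block(s) of size 2, 1 block(s) of size 1 → block sizes [2, 2, 1]

Assembling the blocks gives a Jordan form
J =
  [5, 1, 0, 0, 0]
  [0, 5, 0, 0, 0]
  [0, 0, 5, 1, 0]
  [0, 0, 0, 5, 0]
  [0, 0, 0, 0, 5]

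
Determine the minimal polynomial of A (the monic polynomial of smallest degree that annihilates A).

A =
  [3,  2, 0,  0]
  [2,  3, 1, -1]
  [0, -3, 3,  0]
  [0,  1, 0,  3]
x^3 - 9*x^2 + 27*x - 27

The characteristic polynomial is χ_A(x) = (x - 3)^4, so the eigenvalues are known. The minimal polynomial is
  m_A(x) = Π_λ (x − λ)^{k_λ}
where k_λ is the size of the *largest* Jordan block for λ (equivalently, the smallest k with (A − λI)^k v = 0 for every generalised eigenvector v of λ).

  λ = 3: largest Jordan block has size 3, contributing (x − 3)^3

So m_A(x) = (x - 3)^3 = x^3 - 9*x^2 + 27*x - 27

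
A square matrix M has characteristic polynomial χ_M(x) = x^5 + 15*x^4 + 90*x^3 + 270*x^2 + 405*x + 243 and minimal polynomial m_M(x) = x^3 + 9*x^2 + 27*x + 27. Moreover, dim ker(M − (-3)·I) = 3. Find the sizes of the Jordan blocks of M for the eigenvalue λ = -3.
Block sizes for λ = -3: [3, 1, 1]

Step 1 — from the characteristic polynomial, algebraic multiplicity of λ = -3 is 5. From dim ker(M − (-3)·I) = 3, there are exactly 3 Jordan blocks for λ = -3.
Step 2 — from the minimal polynomial, the factor (x + 3)^3 tells us the largest block for λ = -3 has size 3.
Step 3 — with total size 5, 3 blocks, and largest block 3, the block sizes (in nonincreasing order) are [3, 1, 1].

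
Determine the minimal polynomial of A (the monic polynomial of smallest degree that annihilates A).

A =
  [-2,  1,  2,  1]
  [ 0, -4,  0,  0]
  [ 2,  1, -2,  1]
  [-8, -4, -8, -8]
x^2 + 8*x + 16

The characteristic polynomial is χ_A(x) = (x + 4)^4, so the eigenvalues are known. The minimal polynomial is
  m_A(x) = Π_λ (x − λ)^{k_λ}
where k_λ is the size of the *largest* Jordan block for λ (equivalently, the smallest k with (A − λI)^k v = 0 for every generalised eigenvector v of λ).

  λ = -4: largest Jordan block has size 2, contributing (x + 4)^2

So m_A(x) = (x + 4)^2 = x^2 + 8*x + 16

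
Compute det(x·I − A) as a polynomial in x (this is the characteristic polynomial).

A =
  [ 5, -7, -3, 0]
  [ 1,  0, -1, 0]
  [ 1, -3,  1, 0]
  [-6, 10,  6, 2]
x^4 - 8*x^3 + 24*x^2 - 32*x + 16

Expanding det(x·I − A) (e.g. by cofactor expansion or by noting that A is similar to its Jordan form J, which has the same characteristic polynomial as A) gives
  χ_A(x) = x^4 - 8*x^3 + 24*x^2 - 32*x + 16
which factors as (x - 2)^4. The eigenvalues (with algebraic multiplicities) are λ = 2 with multiplicity 4.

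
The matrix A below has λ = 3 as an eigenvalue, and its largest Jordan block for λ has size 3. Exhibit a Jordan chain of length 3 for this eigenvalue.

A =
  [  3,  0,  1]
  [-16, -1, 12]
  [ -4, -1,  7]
A Jordan chain for λ = 3 of length 3:
v_1 = (-4, 16, 0)ᵀ
v_2 = (0, -16, -4)ᵀ
v_3 = (1, 0, 0)ᵀ

Let N = A − (3)·I. We want v_3 with N^3 v_3 = 0 but N^2 v_3 ≠ 0; then v_{j-1} := N · v_j for j = 3, …, 2.

Pick v_3 = (1, 0, 0)ᵀ.
Then v_2 = N · v_3 = (0, -16, -4)ᵀ.
Then v_1 = N · v_2 = (-4, 16, 0)ᵀ.

Sanity check: (A − (3)·I) v_1 = (0, 0, 0)ᵀ = 0. ✓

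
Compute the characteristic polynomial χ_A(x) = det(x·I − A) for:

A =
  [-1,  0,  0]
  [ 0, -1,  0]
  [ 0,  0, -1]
x^3 + 3*x^2 + 3*x + 1

Expanding det(x·I − A) (e.g. by cofactor expansion or by noting that A is similar to its Jordan form J, which has the same characteristic polynomial as A) gives
  χ_A(x) = x^3 + 3*x^2 + 3*x + 1
which factors as (x + 1)^3. The eigenvalues (with algebraic multiplicities) are λ = -1 with multiplicity 3.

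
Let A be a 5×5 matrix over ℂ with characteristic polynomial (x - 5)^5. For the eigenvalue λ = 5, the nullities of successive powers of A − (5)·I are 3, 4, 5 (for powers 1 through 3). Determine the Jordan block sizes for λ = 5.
Block sizes for λ = 5: [3, 1, 1]

From the dimensions of kernels of powers, the number of Jordan blocks of size at least j is d_j − d_{j−1} where d_j = dim ker(N^j) (with d_0 = 0). Computing the differences gives [3, 1, 1].
The number of blocks of size exactly k is (#blocks of size ≥ k) − (#blocks of size ≥ k + 1), so the partition is: 2 block(s) of size 1, 1 block(s) of size 3.
In nonincreasing order the block sizes are [3, 1, 1].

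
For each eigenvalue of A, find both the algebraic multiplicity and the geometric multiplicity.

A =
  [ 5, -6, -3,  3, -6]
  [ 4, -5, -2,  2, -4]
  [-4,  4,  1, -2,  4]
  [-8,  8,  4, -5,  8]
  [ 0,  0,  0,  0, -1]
λ = -1: alg = 5, geom = 4

Step 1 — factor the characteristic polynomial to read off the algebraic multiplicities:
  χ_A(x) = (x + 1)^5

Step 2 — compute geometric multiplicities via the rank-nullity identity g(λ) = n − rank(A − λI):
  rank(A − (-1)·I) = 1, so dim ker(A − (-1)·I) = n − 1 = 4

Summary:
  λ = -1: algebraic multiplicity = 5, geometric multiplicity = 4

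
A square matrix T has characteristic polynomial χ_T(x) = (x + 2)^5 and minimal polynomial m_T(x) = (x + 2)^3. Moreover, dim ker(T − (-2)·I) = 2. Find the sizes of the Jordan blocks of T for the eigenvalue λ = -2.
Block sizes for λ = -2: [3, 2]

Step 1 — from the characteristic polynomial, algebraic multiplicity of λ = -2 is 5. From dim ker(T − (-2)·I) = 2, there are exactly 2 Jordan blocks for λ = -2.
Step 2 — from the minimal polynomial, the factor (x + 2)^3 tells us the largest block for λ = -2 has size 3.
Step 3 — with total size 5, 2 blocks, and largest block 3, the block sizes (in nonincreasing order) are [3, 2].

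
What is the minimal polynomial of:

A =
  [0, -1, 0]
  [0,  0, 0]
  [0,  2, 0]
x^2

The characteristic polynomial is χ_A(x) = x^3, so the eigenvalues are known. The minimal polynomial is
  m_A(x) = Π_λ (x − λ)^{k_λ}
where k_λ is the size of the *largest* Jordan block for λ (equivalently, the smallest k with (A − λI)^k v = 0 for every generalised eigenvector v of λ).

  λ = 0: largest Jordan block has size 2, contributing (x − 0)^2

So m_A(x) = x^2 = x^2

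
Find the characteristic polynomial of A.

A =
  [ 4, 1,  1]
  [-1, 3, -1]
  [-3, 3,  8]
x^3 - 15*x^2 + 75*x - 125

Expanding det(x·I − A) (e.g. by cofactor expansion or by noting that A is similar to its Jordan form J, which has the same characteristic polynomial as A) gives
  χ_A(x) = x^3 - 15*x^2 + 75*x - 125
which factors as (x - 5)^3. The eigenvalues (with algebraic multiplicities) are λ = 5 with multiplicity 3.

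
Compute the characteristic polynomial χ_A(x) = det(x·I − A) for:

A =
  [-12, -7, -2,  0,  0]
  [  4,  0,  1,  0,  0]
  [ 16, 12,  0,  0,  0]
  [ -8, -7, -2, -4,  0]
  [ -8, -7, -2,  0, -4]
x^5 + 20*x^4 + 160*x^3 + 640*x^2 + 1280*x + 1024

Expanding det(x·I − A) (e.g. by cofactor expansion or by noting that A is similar to its Jordan form J, which has the same characteristic polynomial as A) gives
  χ_A(x) = x^5 + 20*x^4 + 160*x^3 + 640*x^2 + 1280*x + 1024
which factors as (x + 4)^5. The eigenvalues (with algebraic multiplicities) are λ = -4 with multiplicity 5.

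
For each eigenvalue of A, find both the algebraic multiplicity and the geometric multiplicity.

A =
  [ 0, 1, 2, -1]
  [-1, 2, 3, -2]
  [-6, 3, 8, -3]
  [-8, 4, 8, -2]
λ = 2: alg = 4, geom = 2

Step 1 — factor the characteristic polynomial to read off the algebraic multiplicities:
  χ_A(x) = (x - 2)^4

Step 2 — compute geometric multiplicities via the rank-nullity identity g(λ) = n − rank(A − λI):
  rank(A − (2)·I) = 2, so dim ker(A − (2)·I) = n − 2 = 2

Summary:
  λ = 2: algebraic multiplicity = 4, geometric multiplicity = 2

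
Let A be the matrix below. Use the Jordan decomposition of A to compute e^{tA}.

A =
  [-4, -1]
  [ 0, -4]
e^{tA} =
  [exp(-4*t), -t*exp(-4*t)]
  [0, exp(-4*t)]

Strategy: write A = P · J · P⁻¹ where J is a Jordan canonical form, so e^{tA} = P · e^{tJ} · P⁻¹, and e^{tJ} can be computed block-by-block.

A has Jordan form
J =
  [-4,  1]
  [ 0, -4]
(up to reordering of blocks).

Per-block formulas:
  For a 2×2 Jordan block J_2(-4): exp(t · J_2(-4)) = e^(-4t)·(I + t·N), where N is the 2×2 nilpotent shift.

After assembling e^{tJ} and conjugating by P, we get:

e^{tA} =
  [exp(-4*t), -t*exp(-4*t)]
  [0, exp(-4*t)]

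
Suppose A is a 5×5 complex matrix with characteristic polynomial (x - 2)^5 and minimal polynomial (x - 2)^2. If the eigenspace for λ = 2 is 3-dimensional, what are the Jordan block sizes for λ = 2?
Block sizes for λ = 2: [2, 2, 1]

Step 1 — from the characteristic polynomial, algebraic multiplicity of λ = 2 is 5. From dim ker(A − (2)·I) = 3, there are exactly 3 Jordan blocks for λ = 2.
Step 2 — from the minimal polynomial, the factor (x − 2)^2 tells us the largest block for λ = 2 has size 2.
Step 3 — with total size 5, 3 blocks, and largest block 2, the block sizes (in nonincreasing order) are [2, 2, 1].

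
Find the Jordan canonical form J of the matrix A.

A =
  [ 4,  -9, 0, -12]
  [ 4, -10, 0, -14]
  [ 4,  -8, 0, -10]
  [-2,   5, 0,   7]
J_2(0) ⊕ J_1(0) ⊕ J_1(1)

The characteristic polynomial is
  det(x·I − A) = x^4 - x^3 = x^3*(x - 1)

Eigenvalues and multiplicities (the geometric multiplicity of λ is n − rank(A − λI), which equals the number of Jordan blocks for λ):
  λ = 0: algebraic multiplicity = 3, geometric multiplicity = 2
  λ = 1: algebraic multiplicity = 1, geometric multiplicity = 1

Determining the block sizes for each eigenvalue:
  λ = 0: 2 blocks summing to 3 forces exactly one block of size 2 and the rest size 1 → block sizes [2, 1]
  λ = 1: one block (gm = 1), so the single block has size am = 1 → block sizes [1]

Assembling the blocks gives a Jordan form
J =
  [0, 1, 0, 0]
  [0, 0, 0, 0]
  [0, 0, 0, 0]
  [0, 0, 0, 1]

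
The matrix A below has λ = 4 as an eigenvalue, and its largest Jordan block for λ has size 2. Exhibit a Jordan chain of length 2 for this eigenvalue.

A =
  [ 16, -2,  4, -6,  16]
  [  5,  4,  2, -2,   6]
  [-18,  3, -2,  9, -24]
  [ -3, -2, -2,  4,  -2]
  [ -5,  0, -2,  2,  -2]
A Jordan chain for λ = 4 of length 2:
v_1 = (12, 5, -18, -3, -5)ᵀ
v_2 = (1, 0, 0, 0, 0)ᵀ

Let N = A − (4)·I. We want v_2 with N^2 v_2 = 0 but N^1 v_2 ≠ 0; then v_{j-1} := N · v_j for j = 2, …, 2.

Pick v_2 = (1, 0, 0, 0, 0)ᵀ.
Then v_1 = N · v_2 = (12, 5, -18, -3, -5)ᵀ.

Sanity check: (A − (4)·I) v_1 = (0, 0, 0, 0, 0)ᵀ = 0. ✓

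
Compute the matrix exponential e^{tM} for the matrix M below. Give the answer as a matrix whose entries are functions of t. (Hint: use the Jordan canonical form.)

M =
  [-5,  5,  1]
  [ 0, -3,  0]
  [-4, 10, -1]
e^{tM} =
  [-2*t*exp(-3*t) + exp(-3*t), 5*t*exp(-3*t), t*exp(-3*t)]
  [0, exp(-3*t), 0]
  [-4*t*exp(-3*t), 10*t*exp(-3*t), 2*t*exp(-3*t) + exp(-3*t)]

Strategy: write M = P · J · P⁻¹ where J is a Jordan canonical form, so e^{tM} = P · e^{tJ} · P⁻¹, and e^{tJ} can be computed block-by-block.

M has Jordan form
J =
  [-3,  1,  0]
  [ 0, -3,  0]
  [ 0,  0, -3]
(up to reordering of blocks).

Per-block formulas:
  For a 1×1 block at λ = -3: exp(t · [-3]) = [e^(-3t)].
  For a 2×2 Jordan block J_2(-3): exp(t · J_2(-3)) = e^(-3t)·(I + t·N), where N is the 2×2 nilpotent shift.

After assembling e^{tJ} and conjugating by P, we get:

e^{tM} =
  [-2*t*exp(-3*t) + exp(-3*t), 5*t*exp(-3*t), t*exp(-3*t)]
  [0, exp(-3*t), 0]
  [-4*t*exp(-3*t), 10*t*exp(-3*t), 2*t*exp(-3*t) + exp(-3*t)]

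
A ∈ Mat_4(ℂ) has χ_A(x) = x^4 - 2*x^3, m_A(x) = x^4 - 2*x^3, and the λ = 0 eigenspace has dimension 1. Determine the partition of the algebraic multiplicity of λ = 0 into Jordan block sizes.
Block sizes for λ = 0: [3]

Step 1 — from the characteristic polynomial, algebraic multiplicity of λ = 0 is 3. From dim ker(A − (0)·I) = 1, there are exactly 1 Jordan blocks for λ = 0.
Step 2 — from the minimal polynomial, the factor (x − 0)^3 tells us the largest block for λ = 0 has size 3.
Step 3 — with total size 3, 1 blocks, and largest block 3, the block sizes (in nonincreasing order) are [3].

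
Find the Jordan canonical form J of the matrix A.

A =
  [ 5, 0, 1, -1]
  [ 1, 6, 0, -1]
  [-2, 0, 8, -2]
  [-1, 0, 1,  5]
J_2(6) ⊕ J_2(6)

The characteristic polynomial is
  det(x·I − A) = x^4 - 24*x^3 + 216*x^2 - 864*x + 1296 = (x - 6)^4

Eigenvalues and multiplicities (the geometric multiplicity of λ is n − rank(A − λI), which equals the number of Jordan blocks for λ):
  λ = 6: algebraic multiplicity = 4, geometric multiplicity = 2

Determining the block sizes for each eigenvalue:
  λ = 6: with am = 4 and gm = 2, the partition is not yet determined (e.g. several partitions of 4 into 2 parts exist). Let N = A − (6)·I. Computing rank(N^1) = 2, rank(N^2) = 0; the number of blocks of size ≥ j is rank(N^{j−1}) − rank(N^j), giving [2, 2]. So we have 2 block(s) of size 2 → block sizes [2, 2]

Assembling the blocks gives a Jordan form
J =
  [6, 1, 0, 0]
  [0, 6, 0, 0]
  [0, 0, 6, 1]
  [0, 0, 0, 6]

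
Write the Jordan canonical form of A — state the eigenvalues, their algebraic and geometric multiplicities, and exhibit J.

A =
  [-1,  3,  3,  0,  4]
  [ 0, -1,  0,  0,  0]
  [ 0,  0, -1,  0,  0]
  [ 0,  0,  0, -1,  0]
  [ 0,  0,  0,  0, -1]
J_2(-1) ⊕ J_1(-1) ⊕ J_1(-1) ⊕ J_1(-1)

The characteristic polynomial is
  det(x·I − A) = x^5 + 5*x^4 + 10*x^3 + 10*x^2 + 5*x + 1 = (x + 1)^5

Eigenvalues and multiplicities (the geometric multiplicity of λ is n − rank(A − λI), which equals the number of Jordan blocks for λ):
  λ = -1: algebraic multiplicity = 5, geometric multiplicity = 4

Determining the block sizes for each eigenvalue:
  λ = -1: 4 blocks summing to 5 forces exactly one block of size 2 and the rest size 1 → block sizes [2, 1, 1, 1]

Assembling the blocks gives a Jordan form
J =
  [-1,  1,  0,  0,  0]
  [ 0, -1,  0,  0,  0]
  [ 0,  0, -1,  0,  0]
  [ 0,  0,  0, -1,  0]
  [ 0,  0,  0,  0, -1]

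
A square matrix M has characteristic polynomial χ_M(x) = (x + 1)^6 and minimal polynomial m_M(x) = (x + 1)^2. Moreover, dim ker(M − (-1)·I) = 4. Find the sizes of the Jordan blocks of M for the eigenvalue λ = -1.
Block sizes for λ = -1: [2, 2, 1, 1]

Step 1 — from the characteristic polynomial, algebraic multiplicity of λ = -1 is 6. From dim ker(M − (-1)·I) = 4, there are exactly 4 Jordan blocks for λ = -1.
Step 2 — from the minimal polynomial, the factor (x + 1)^2 tells us the largest block for λ = -1 has size 2.
Step 3 — with total size 6, 4 blocks, and largest block 2, the block sizes (in nonincreasing order) are [2, 2, 1, 1].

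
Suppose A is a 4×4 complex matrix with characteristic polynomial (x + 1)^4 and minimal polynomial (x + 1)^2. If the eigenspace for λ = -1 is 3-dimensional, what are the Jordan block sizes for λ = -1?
Block sizes for λ = -1: [2, 1, 1]

Step 1 — from the characteristic polynomial, algebraic multiplicity of λ = -1 is 4. From dim ker(A − (-1)·I) = 3, there are exactly 3 Jordan blocks for λ = -1.
Step 2 — from the minimal polynomial, the factor (x + 1)^2 tells us the largest block for λ = -1 has size 2.
Step 3 — with total size 4, 3 blocks, and largest block 2, the block sizes (in nonincreasing order) are [2, 1, 1].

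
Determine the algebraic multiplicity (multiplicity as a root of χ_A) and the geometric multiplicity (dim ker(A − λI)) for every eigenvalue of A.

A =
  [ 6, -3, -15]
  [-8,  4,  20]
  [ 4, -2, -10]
λ = 0: alg = 3, geom = 2

Step 1 — factor the characteristic polynomial to read off the algebraic multiplicities:
  χ_A(x) = x^3

Step 2 — compute geometric multiplicities via the rank-nullity identity g(λ) = n − rank(A − λI):
  rank(A − (0)·I) = 1, so dim ker(A − (0)·I) = n − 1 = 2

Summary:
  λ = 0: algebraic multiplicity = 3, geometric multiplicity = 2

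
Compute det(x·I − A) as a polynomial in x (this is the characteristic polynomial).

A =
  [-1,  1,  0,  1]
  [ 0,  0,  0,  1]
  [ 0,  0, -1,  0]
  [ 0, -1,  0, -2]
x^4 + 4*x^3 + 6*x^2 + 4*x + 1

Expanding det(x·I − A) (e.g. by cofactor expansion or by noting that A is similar to its Jordan form J, which has the same characteristic polynomial as A) gives
  χ_A(x) = x^4 + 4*x^3 + 6*x^2 + 4*x + 1
which factors as (x + 1)^4. The eigenvalues (with algebraic multiplicities) are λ = -1 with multiplicity 4.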